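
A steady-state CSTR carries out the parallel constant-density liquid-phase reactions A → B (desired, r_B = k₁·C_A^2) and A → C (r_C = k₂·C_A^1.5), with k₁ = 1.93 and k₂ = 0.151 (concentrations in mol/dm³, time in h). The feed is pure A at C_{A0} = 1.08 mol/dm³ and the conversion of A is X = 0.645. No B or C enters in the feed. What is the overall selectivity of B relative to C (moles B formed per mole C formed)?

7.91

Exit C_A = C_{A0}(1−X) = 1.08×0.355 = 0.3834 mol/dm³.
Rates in a CSTR are evaluated at the outlet concentration: r_B = 1.93×0.3834^2 = 0.2837, r_C = 0.151×0.3834^1.5 = 0.03585.
Overall selectivity = C_B/C_C = r_Bτ/(r_Cτ) = r_B/r_C = 7.91.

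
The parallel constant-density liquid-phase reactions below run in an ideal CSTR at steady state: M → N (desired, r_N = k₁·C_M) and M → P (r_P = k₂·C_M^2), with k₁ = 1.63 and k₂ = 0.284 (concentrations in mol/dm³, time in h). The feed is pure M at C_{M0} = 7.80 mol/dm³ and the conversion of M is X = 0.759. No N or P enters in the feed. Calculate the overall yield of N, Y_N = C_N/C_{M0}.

0.572

Exit C_M = C_{M0}(1−X) = 7.80×0.241 = 1.880 mol/dm³.
A CSTR operates uniformly at the exit composition, giving r_N = 3.064 and r_P = 1.004 (each k·C_M^n at C_M = 1.880).
Fraction of consumed M going to N: r_N/(r_N+r_P) = 0.7533.
C_N = 0.7533·C_{M0}·X = 0.7533×7.80×0.759 = 4.46 mol/dm³; Y_N = C_N/C_{M0} = 0.572.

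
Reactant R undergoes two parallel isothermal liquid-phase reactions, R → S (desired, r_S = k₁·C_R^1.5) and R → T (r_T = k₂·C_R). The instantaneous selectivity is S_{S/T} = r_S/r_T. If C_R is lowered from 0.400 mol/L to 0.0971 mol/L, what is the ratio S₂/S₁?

S_{S/T} = (k₁/k₂)·C_R^0.5, so S₂/S₁ = (C_{R,2}/C_{R,1})^0.5.
= (0.0971/0.400)^0.5 = (0.2427)^0.5 = 0.493.

0.493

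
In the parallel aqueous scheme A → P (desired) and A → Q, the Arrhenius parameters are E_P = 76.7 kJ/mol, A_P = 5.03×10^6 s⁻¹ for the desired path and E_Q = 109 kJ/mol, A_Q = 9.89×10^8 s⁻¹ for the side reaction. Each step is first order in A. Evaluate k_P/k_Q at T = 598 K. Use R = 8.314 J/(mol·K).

With equal orders, S_{P/Q} = k_P/k_Q = (A_P/A_Q)·exp[(E_Q−E_P)/(RT)].
(E_Q−E_P)/(RT) = (109−76.7)×10³/(8.314×598) = 32300/4972 = 6.497.
k_P/k_Q = (5.03×10^6/9.89×10^8)·exp(6.497) = 0.005086 × 662.9 = 3.37.
Since E_P < E_Q, lowering the temperature improves selectivity toward P.

3.37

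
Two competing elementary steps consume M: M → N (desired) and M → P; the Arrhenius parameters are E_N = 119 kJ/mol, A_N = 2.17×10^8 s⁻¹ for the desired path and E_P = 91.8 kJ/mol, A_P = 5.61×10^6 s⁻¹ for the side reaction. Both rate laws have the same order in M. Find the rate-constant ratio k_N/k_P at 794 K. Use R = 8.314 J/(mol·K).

Since both paths have the same order in M, the concentration cancels and S_{N/P} = k_N/k_P = (A_N/A_P)·exp[(E_P−E_N)/(RT)].
(E_P−E_N)/(RT) = (91.8−119)×10³/(8.314×794) = -27200/6601 = -4.120.
k_N/k_P = (2.17×10^8/5.61×10^6)·exp(-4.120) = 38.68 × 0.01624 = 0.628.

0.628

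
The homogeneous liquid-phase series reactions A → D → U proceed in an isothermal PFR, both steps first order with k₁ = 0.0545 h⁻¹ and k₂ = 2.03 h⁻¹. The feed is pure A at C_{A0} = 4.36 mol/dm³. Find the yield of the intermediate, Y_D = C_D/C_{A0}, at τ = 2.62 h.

0.0238

For first-order series with pure A initially, C_D(τ) = k₁C_{A0}/(k₂−k₁)·(e^(−k₁τ) − e^(−k₂τ)).
e^(−k₁τ) = e^(−0.0545×2.62) = e^(−0.1428) = 0.8669; e^(−k₂τ) = e^(−5.319) = 0.004900.
C_D = 0.0545×4.36/(2.03−0.0545) × (0.8669−0.004900) = 0.1203×0.8620 = 0.1037 mol/dm³.
Y_D = C_D/C_{A0} = 0.1037/4.36 = 0.0238.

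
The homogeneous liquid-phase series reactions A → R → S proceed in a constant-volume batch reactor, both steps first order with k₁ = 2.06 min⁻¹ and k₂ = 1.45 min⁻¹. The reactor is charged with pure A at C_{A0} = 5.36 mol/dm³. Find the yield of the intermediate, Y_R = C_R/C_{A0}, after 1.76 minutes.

0.173

Solving the coupled first-order balances gives C_R(t) = [k₁/(k₂−k₁)]·C_{A0}·(e^(−k₁t) − e^(−k₂t)).
e^(−k₁t) = e^(−2.06×1.76) = e^(−3.626) = 0.02663; e^(−k₂t) = e^(−2.552) = 0.07793.
C_R = 2.06×5.36/(1.45−2.06) × (0.02663−0.07793) = (-18.10)×(-0.05129) = 0.9284 mol/dm³.
Y_R = C_R/C_{A0} = 0.9284/5.36 = 0.173.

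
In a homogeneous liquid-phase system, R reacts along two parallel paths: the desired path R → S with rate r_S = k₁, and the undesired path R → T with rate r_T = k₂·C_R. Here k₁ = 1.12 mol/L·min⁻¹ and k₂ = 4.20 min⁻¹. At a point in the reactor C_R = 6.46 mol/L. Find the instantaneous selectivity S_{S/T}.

0.0413

S_{S/T} = r_S/r_T = (k₁)/(k₂·C_R) = (k₁/k₂)·C_R⁻¹.
= (1.12) / (4.20×6.460) = 1.120/27.13 = 0.0413.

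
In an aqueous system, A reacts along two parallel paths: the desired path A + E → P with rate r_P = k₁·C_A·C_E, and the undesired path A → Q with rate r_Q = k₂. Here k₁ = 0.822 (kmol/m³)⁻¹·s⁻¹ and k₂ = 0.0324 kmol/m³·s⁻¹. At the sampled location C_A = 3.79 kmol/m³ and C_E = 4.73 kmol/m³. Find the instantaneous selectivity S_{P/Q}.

S_{P/Q} = r_P/r_Q = (k₁·C_A·C_E)/(k₂) = (k₁/k₂)·C_A·C_E.
= (0.822×3.790×4.730) / (0.0324) = 14.74/0.03240 = 455.

455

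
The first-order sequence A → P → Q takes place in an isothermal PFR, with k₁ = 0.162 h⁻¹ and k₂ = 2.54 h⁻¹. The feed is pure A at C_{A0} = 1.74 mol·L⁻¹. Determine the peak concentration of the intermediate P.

Evaluating C_P at τ_opt = ln(k₂/k₁)/(k₂−k₁) gives C_{P,max}/C_{A0} = (k₁/k₂)^[k₂/(k₂−k₁)].
= (0.162/2.54)^(2.54/(2.54−0.162)) = (0.06378)^(1.068) = 0.05288.
C_{P,max} = 0.05288×1.74 = 0.0920 mol·L⁻¹.

0.0920 mol·L⁻¹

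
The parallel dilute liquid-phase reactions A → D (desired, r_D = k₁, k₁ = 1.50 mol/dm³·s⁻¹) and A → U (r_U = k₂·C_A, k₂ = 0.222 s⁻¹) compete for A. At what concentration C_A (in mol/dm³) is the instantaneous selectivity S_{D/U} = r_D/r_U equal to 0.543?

S_{D/U} = (k₁/k₂)·C_A⁻¹ ⇒ C_A = (S·k₂/k₁)^(-1).
= (0.543×0.222/1.50)^(-1) = (0.08036)^(-1) = 12.4 mol/dm³.

12.4 mol/dm³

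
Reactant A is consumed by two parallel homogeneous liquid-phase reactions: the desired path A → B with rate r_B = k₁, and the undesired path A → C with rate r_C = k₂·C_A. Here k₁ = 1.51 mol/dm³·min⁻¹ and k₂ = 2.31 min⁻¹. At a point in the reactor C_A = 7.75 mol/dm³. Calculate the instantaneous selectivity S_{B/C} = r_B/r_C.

0.0843

S_{B/C} = r_B/r_C = (k₁)/(k₂·C_A) = (k₁/k₂)·C_A⁻¹.
= (1.51) / (2.31×7.750) = 1.510/17.90 = 0.0843.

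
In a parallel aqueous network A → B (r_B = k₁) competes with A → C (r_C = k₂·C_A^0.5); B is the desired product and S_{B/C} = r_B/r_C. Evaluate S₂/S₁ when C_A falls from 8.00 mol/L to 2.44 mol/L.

S_{B/C} = (k₁/k₂)·C_A^-0.5, so S₂/S₁ = (C_{A,2}/C_{A,1})^-0.5.
= (2.44/8.00)^(-0.5) = (0.3050)^(-0.5) = 1.81.

1.81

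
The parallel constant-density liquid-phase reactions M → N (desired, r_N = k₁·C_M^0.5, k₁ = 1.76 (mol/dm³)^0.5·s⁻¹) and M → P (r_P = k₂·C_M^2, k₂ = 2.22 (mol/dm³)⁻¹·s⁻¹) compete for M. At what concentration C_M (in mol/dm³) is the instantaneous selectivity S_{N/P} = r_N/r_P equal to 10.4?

S_{N/P} = (k₁/k₂)·C_M^-1.5 ⇒ C_M = (S·k₂/k₁)^(1/(-1.5)).
= (10.4×2.22/1.76)^(-0.6667) = (13.12)^(-0.6667) = 0.180 mol/dm³.

0.180 mol/dm³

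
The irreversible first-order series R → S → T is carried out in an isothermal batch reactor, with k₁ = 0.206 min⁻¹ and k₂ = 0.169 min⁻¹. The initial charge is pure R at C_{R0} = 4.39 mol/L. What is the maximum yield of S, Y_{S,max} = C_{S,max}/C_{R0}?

0.405

For a first-order series the maximum intermediate yield is C_{S,max}/C_{R0} = (k₁/k₂)^[k₂/(k₂−k₁)].
= (0.206/0.169)^(0.169/(0.169−0.206)) = (1.219)^(-4.568) = 0.4048.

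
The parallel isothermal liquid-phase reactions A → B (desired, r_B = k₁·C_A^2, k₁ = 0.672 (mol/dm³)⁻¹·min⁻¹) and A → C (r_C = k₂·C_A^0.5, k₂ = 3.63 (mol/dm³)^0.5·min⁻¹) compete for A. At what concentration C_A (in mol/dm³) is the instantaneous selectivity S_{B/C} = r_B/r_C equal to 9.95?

S_{B/C} = (k₁/k₂)·C_A^1.5 ⇒ C_A = (S·k₂/k₁)^(1/1.5).
= (9.95×3.63/0.672)^(0.6667) = (53.75)^(0.6667) = 14.2 mol/dm³.

14.2 mol/dm³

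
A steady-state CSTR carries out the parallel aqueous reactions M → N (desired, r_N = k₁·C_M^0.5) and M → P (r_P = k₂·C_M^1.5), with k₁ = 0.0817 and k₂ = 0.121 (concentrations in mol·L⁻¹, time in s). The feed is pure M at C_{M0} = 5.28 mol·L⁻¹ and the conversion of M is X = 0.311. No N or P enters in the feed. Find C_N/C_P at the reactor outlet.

Exit C_M = C_{M0}(1−X) = 5.28×0.689 = 3.638 mol·L⁻¹.
Rates in a CSTR are evaluated at the outlet concentration: r_N = 0.0817×3.638^0.5 = 0.1558, r_P = 0.121×3.638^1.5 = 0.8396.
Overall selectivity = C_N/C_P = r_Nτ/(r_Pτ) = r_N/r_P = 0.186.

0.186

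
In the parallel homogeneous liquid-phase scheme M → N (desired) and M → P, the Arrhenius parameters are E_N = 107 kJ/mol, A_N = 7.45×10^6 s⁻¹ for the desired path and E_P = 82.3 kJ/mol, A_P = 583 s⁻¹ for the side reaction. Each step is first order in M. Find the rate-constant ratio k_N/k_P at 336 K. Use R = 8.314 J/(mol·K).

With equal orders, S_{N/P} = k_N/k_P = (A_N/A_P)·exp[(E_P−E_N)/(RT)].
(E_P−E_N)/(RT) = (82.3−107)×10³/(8.314×336) = -24700/2794 = -8.842.
k_N/k_P = (7.45×10^6/583)·exp(-8.842) = 12779 × 1.445×10^-4 = 1.85.

1.85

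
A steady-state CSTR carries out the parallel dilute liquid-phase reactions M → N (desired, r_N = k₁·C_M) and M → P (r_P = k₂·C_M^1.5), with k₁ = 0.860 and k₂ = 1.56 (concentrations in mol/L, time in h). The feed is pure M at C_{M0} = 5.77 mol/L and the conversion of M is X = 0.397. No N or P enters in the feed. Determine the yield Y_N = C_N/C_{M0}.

0.0906

Exit C_M = C_{M0}(1−X) = 5.77×0.603 = 3.479 mol/L.
Rates in a CSTR are evaluated at the outlet concentration: r_N = 0.860×3.479 = 2.992, r_P = 1.56×3.479^1.5 = 10.12.
Fraction of consumed M going to N: r_N/(r_N+r_P) = 0.2281.
C_N = 0.2281·C_{M0}·X = 0.2281×5.77×0.397 = 0.523 mol/L; Y_N = C_N/C_{M0} = 0.0906.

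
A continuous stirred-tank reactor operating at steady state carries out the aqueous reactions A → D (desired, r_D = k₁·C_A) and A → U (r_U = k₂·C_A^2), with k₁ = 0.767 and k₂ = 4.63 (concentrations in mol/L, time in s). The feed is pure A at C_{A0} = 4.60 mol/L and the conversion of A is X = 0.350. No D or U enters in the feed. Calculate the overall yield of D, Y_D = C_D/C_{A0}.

Exit C_A = C_{A0}(1−X) = 4.60×0.650 = 2.990 mol/L.
A CSTR operates uniformly at the exit composition, giving r_D = 2.293 and r_U = 41.39 (each k·C_A^n at C_A = 2.990).
Fraction of consumed A going to D: r_D/(r_D+r_U) = 0.05250.
C_D = 0.05250·C_{A0}·X = 0.05250×4.60×0.350 = 0.0845 mol/L; Y_D = C_D/C_{A0} = 0.0184.

0.0184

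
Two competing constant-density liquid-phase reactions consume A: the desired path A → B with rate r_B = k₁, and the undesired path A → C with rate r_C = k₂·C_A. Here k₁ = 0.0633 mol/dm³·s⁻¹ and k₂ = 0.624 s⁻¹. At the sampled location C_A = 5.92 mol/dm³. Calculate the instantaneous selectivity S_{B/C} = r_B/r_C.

S_{B/C} = r_B/r_C = (k₁)/(k₂·C_A) = (k₁/k₂)·C_A⁻¹.
= (0.0633) / (0.624×5.920) = 0.06330/3.694 = 0.0171.
The undesired path is higher order in A, so low C_A (CSTR or dilute feed) favours B.

0.0171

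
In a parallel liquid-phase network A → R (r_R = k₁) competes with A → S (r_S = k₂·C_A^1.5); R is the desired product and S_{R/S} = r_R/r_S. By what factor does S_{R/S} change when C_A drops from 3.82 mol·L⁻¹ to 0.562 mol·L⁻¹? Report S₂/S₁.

17.7

S_{R/S} = (k₁/k₂)·C_A^-1.5, so S₂/S₁ = (C_{A,2}/C_{A,1})^-1.5.
= (0.562/3.82)^(-1.5) = (0.1471)^(-1.5) = 17.7.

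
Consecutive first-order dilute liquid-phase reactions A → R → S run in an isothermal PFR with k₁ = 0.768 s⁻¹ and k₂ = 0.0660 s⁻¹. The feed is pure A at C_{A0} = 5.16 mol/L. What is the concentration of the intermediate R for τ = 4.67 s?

3.99 mol/L

The intermediate concentration in a first-order A→B→C sequence is C_R = k₁C_{A0}(e^(−k₁τ) − e^(−k₂τ))/(k₂−k₁).
e^(−k₁τ) = e^(−0.768×4.67) = e^(−3.587) = 0.02769; e^(−k₂τ) = e^(−0.3082) = 0.7348.
C_R = 0.768×5.16/(0.0660−0.768) × (0.02769−0.7348) = (-5.645)×(-0.7071) = 3.991 mol/L.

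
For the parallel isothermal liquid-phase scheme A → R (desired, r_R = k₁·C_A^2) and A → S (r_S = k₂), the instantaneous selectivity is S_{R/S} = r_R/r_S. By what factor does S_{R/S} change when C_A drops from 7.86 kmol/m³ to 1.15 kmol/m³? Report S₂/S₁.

S_{R/S} = (k₁/k₂)·C_A^2, so S₂/S₁ = (C_{A,2}/C_{A,1})^2.
= (1.15/7.86)^2 = (0.1463)^2 = 0.0214.
Selectivity toward R falls as C_A falls — high-concentration operation is favoured.

0.0214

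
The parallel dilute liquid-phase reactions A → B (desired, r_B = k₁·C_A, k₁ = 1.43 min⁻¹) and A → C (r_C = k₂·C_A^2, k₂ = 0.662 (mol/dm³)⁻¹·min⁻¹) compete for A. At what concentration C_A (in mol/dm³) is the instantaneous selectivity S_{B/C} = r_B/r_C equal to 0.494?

S_{B/C} = (k₁/k₂)·C_A⁻¹ ⇒ C_A = (S·k₂/k₁)^(-1).
= (0.494×0.662/1.43)^(-1) = (0.2287)^(-1) = 4.37 mol/dm³.

4.37 mol/dm³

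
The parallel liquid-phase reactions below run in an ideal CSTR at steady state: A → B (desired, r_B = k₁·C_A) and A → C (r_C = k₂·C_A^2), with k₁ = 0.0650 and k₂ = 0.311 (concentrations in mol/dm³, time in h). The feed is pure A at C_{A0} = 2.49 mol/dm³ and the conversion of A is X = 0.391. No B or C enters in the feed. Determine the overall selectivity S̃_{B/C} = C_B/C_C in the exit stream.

0.138

Exit C_A = C_{A0}(1−X) = 2.49×0.609 = 1.516 mol/dm³.
In a CSTR the entire volume is at exit conditions, so r_B = 0.0650×1.516 = 0.09857 and r_C = 0.311×1.516^2 = 0.7151.
Overall selectivity = C_B/C_C = r_Bτ/(r_Cτ) = r_B/r_C = 0.138.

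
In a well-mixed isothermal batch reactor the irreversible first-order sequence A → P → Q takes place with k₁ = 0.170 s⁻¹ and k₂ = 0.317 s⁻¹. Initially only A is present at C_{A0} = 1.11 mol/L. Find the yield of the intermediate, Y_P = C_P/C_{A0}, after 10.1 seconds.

Solving the coupled first-order balances gives C_P(t) = [k₁/(k₂−k₁)]·C_{A0}·(e^(−k₁t) − e^(−k₂t)).
e^(−k₁t) = e^(−0.170×10.1) = e^(−1.717) = 0.1796; e^(−k₂t) = e^(−3.202) = 0.04069.
C_P = 0.170×1.11/(0.317−0.170) × (0.1796−0.04069) = 1.284×0.1389 = 0.1783 mol/L.
Y_P = C_P/C_{A0} = 0.1783/1.11 = 0.161.

0.161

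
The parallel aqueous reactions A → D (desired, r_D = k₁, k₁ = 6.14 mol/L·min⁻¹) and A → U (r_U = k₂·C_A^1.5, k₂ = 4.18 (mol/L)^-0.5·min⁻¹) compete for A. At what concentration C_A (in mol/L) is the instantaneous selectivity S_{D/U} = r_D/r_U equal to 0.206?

3.70 mol/L

S_{D/U} = (k₁/k₂)·C_A^-1.5 ⇒ C_A = (S·k₂/k₁)^(1/(-1.5)).
= (0.206×4.18/6.14)^(-0.6667) = (0.1402)^(-0.6667) = 3.70 mol/L.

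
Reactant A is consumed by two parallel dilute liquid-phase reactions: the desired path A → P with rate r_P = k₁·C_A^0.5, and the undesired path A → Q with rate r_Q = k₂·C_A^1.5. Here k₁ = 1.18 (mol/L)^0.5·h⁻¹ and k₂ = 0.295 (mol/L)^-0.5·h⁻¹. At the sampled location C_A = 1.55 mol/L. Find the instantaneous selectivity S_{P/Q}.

S_{P/Q} = r_P/r_Q = (k₁·C_A^0.5)/(k₂·C_A^1.5) = (k₁/k₂)·C_A⁻¹.
= (1.18×1.550^0.5) / (0.295×1.550^1.5) = 1.469/0.5693 = 2.58.

2.58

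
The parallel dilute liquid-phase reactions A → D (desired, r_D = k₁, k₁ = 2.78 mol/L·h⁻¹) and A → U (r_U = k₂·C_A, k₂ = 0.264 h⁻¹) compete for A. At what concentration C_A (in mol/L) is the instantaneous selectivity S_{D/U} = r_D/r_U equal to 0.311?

S_{D/U} = (k₁/k₂)·C_A⁻¹ ⇒ C_A = (S·k₂/k₁)^(-1).
= (0.311×0.264/2.78)^(-1) = (0.02953)^(-1) = 33.9 mol/L.

33.9 mol/L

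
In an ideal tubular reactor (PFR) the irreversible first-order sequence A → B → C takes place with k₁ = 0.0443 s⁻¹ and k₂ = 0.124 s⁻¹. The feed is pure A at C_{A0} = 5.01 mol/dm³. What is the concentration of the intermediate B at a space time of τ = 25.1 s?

0.792 mol/dm³

For first-order series with pure A initially, C_B(τ) = k₁C_{A0}/(k₂−k₁)·(e^(−k₁τ) − e^(−k₂τ)).
e^(−k₁τ) = e^(−0.0443×25.1) = e^(−1.112) = 0.3289; e^(−k₂τ) = e^(−3.112) = 0.04449.
C_B = 0.0443×5.01/(0.124−0.0443) × (0.3289−0.04449) = 2.785×0.2844 = 0.7921 mol/dm³.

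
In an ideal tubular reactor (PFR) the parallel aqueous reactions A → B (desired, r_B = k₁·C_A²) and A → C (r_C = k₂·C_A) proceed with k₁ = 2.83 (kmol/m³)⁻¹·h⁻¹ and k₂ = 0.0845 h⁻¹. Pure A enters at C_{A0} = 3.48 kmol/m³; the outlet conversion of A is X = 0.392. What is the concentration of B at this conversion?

C_A = C_{A0}(1−X) = 2.116 kmol/m³.
Along a PFR/batch, dC_C/dC_A = −r_C/(r_B+r_C) = −k₂/(k₂+k₁·C_A).
Integrating from C_{A0} to C_A: C_C = (0.0845/2.83)·ln[(0.0845+2.83·3.48)/(0.0845+2.83·2.12)] = 0.02986·ln(9.933/6.072) = 0.01469 kmol/m³.
Then C_B = (C_{A0}−C_A) − C_C = 1.364 − 0.01469 = 1.349 kmol/m³.

1.35 kmol/m³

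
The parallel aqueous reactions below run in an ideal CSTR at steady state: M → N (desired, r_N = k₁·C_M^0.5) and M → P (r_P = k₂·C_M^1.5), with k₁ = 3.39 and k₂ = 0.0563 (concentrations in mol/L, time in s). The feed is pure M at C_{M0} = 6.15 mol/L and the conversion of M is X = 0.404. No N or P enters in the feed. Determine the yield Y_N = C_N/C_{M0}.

0.381

Exit C_M = C_{M0}(1−X) = 6.15×0.596 = 3.665 mol/L.
A CSTR operates uniformly at the exit composition, giving r_N = 6.490 and r_P = 0.3951 (each k·C_M^n at C_M = 3.665).
Fraction of consumed M going to N: r_N/(r_N+r_P) = 0.9426.
C_N = 0.9426·C_{M0}·X = 0.9426×6.15×0.404 = 2.34 mol/L; Y_N = C_N/C_{M0} = 0.381.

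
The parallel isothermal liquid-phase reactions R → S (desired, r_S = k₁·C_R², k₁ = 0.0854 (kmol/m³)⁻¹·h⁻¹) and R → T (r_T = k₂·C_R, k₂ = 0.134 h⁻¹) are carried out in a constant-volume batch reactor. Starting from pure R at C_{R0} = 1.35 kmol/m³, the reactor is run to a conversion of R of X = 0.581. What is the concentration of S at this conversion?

C_R = C_{R0}(1−X) = 0.5657 kmol/m³.
Along a PFR/batch, dC_T/dC_R = −r_T/(r_S+r_T) = −k₂/(k₂+k₁·C_R).
Integrating from C_{R0} to C_R: C_T = (0.134/0.0854)·ln[(0.134+0.0854·1.35)/(0.134+0.0854·0.566)] = 1.569·ln(0.2493/0.1823) = 0.4910 kmol/m³.
Then C_S = (C_{R0}−C_R) − C_T = 0.7843 − 0.4910 = 0.2933 kmol/m³.

0.293 kmol/m³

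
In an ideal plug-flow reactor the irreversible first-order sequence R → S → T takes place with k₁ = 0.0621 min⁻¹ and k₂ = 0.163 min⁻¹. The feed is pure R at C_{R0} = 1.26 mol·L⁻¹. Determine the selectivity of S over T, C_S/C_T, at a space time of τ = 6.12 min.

1.59

The intermediate concentration in a first-order A→B→C sequence is C_S = k₁C_{R0}(e^(−k₁τ) − e^(−k₂τ))/(k₂−k₁).
e^(−k₁τ) = e^(−0.0621×6.12) = e^(−0.3801) = 0.6838; e^(−k₂τ) = e^(−0.9976) = 0.3688.
C_S = 0.0621×1.26/(0.163−0.0621) × (0.6838−0.3688) = 0.7755×0.3150 = 0.2443 mol·L⁻¹.
C_R = C_{R0}e^(−k₁τ) = 0.8616 mol·L⁻¹, so C_T = C_{R0}−C_R−C_S = 0.1541 mol·L⁻¹; C_S/C_T = 1.59.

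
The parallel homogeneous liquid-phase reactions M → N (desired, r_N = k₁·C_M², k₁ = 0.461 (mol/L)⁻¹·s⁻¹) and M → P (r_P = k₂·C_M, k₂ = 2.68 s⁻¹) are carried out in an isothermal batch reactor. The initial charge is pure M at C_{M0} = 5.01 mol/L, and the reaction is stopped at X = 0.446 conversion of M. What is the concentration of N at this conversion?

0.890 mol/L

C_M = C_{M0}(1−X) = 2.776 mol/L.
Along a PFR/batch, dC_P/dC_M = −r_P/(r_N+r_P) = −k₂/(k₂+k₁·C_M).
Integrating from C_{M0} to C_M: C_P = (2.68/0.461)·ln[(2.68+0.461·5.01)/(2.68+0.461·2.78)] = 5.813·ln(4.990/3.960) = 1.344 mol/L.
Then C_N = (C_{M0}−C_M) − C_P = 2.234 − 1.344 = 0.8902 mol/L.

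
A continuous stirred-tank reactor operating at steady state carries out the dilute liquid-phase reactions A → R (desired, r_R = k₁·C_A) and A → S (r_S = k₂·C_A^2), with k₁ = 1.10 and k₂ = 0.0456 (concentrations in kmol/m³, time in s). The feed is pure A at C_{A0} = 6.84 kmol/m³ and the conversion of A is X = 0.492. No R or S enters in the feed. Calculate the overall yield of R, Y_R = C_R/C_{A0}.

0.430

Exit C_A = C_{A0}(1−X) = 6.84×0.508 = 3.475 kmol/m³.
Rates in a CSTR are evaluated at the outlet concentration: r_R = 1.10×3.475 = 3.822, r_S = 0.0456×3.475^2 = 0.5506.
Fraction of consumed A going to R: r_R/(r_R+r_S) = 0.8741.
C_R = 0.8741·C_{A0}·X = 0.8741×6.84×0.492 = 2.94 kmol/m³; Y_R = C_R/C_{A0} = 0.430.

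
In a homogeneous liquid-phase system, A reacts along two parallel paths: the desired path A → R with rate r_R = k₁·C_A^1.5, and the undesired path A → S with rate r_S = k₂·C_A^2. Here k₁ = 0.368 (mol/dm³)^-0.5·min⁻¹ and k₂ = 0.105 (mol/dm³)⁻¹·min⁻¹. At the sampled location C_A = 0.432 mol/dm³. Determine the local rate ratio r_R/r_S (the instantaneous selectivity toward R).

S_{R/S} = r_R/r_S = (k₁·C_A^1.5)/(k₂·C_A^2) = (k₁/k₂)·C_A^-0.5.
= (0.368×0.4320^1.5) / (0.105×0.4320^2) = 0.1045/0.01960 = 5.33.
The undesired path is higher order in A, so low C_A (CSTR or dilute feed) favours R.

5.33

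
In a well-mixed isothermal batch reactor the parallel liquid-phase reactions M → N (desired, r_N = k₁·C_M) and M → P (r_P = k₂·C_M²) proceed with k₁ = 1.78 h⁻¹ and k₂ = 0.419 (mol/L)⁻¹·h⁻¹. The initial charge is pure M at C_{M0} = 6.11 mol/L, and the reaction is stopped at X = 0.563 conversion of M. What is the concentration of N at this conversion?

C_M = C_{M0}(1−X) = 2.670 mol/L.
Along a PFR/batch, dC_N/dC_M = −r_N/(r_N+r_P) = −k₁/(k₁+k₂·C_M).
Integrating from C_{M0} to C_M: C_N = (1.78/0.419)·ln[(1.78+0.419·6.11)/(1.78+0.419·2.67)] = 4.248·ln(4.340/2.899) = 1.715 mol/L.

1.71 mol/L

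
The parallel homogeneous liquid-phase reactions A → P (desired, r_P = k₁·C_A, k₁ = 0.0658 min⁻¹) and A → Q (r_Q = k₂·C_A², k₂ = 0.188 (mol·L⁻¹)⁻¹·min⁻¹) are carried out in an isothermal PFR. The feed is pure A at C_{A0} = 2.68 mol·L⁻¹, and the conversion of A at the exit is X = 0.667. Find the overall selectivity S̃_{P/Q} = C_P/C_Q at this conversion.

0.211

C_A = C_{A0}(1−X) = 0.8924 mol·L⁻¹.
Along a PFR/batch, dC_P/dC_A = −r_P/(r_P+r_Q) = −k₁/(k₁+k₂·C_A).
Integrating from C_{A0} to C_A: C_P = (0.0658/0.188)·ln[(0.0658+0.188·2.68)/(0.0658+0.188·0.892)] = 0.3500·ln(0.5696/0.2336) = 0.3120 mol·L⁻¹.
C_Q = (C_{A0}−C_A)−C_P = 1.476 mol·L⁻¹; S̃_{P/Q} = 0.3120/1.476 = 0.211.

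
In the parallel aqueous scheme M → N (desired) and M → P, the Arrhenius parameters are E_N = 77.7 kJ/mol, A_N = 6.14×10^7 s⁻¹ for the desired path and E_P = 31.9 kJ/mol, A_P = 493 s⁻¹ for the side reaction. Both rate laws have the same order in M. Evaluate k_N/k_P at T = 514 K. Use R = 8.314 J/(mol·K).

2.76

Since both paths have the same order in M, the concentration cancels and S_{N/P} = k_N/k_P = (A_N/A_P)·exp[(E_P−E_N)/(RT)].
(E_P−E_N)/(RT) = (31.9−77.7)×10³/(8.314×514) = -45800/4273 = -10.72.
k_N/k_P = (6.14×10^7/493)·exp(-10.72) = 1.245×10^5 × 2.215×10^-5 = 2.76.
Since E_N > E_P, raising the temperature improves selectivity toward N.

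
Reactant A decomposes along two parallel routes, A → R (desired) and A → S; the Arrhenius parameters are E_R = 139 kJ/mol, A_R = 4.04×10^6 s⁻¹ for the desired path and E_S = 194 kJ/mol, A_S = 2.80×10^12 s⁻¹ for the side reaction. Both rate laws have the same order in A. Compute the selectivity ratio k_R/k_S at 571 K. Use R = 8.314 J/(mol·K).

With equal orders, S_{R/S} = k_R/k_S = (A_R/A_S)·exp[(E_S−E_R)/(RT)].
(E_S−E_R)/(RT) = (194−139)×10³/(8.314×571) = 55000/4747 = 11.59.
k_R/k_S = (4.04×10^6/2.80×10^12)·exp(11.59) = 1.443×10^-6 × 1.075×10^5 = 0.155.

0.155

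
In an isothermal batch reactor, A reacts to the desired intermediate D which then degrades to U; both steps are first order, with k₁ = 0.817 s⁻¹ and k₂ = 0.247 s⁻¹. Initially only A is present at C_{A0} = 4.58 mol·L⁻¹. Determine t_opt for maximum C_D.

For first-order series the maximum of C_D occurs at t_opt = ln(k₂/k₁)/(k₂−k₁).
= ln(0.247/0.817)/(0.247−0.817) = ln(0.3023)/-0.5700 = -1.196/-0.5700 = 2.10 s.

2.10 s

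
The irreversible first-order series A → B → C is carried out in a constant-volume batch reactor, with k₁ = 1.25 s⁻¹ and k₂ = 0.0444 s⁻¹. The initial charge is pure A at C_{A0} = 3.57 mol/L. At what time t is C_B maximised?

The intermediate peaks when r₁ = r₂, i.e. k₁e^(−k₁t) = k₂e^(−k₂t), giving t_opt = ln(k₂/k₁)/(k₂−k₁).
= ln(0.0444/1.25)/(0.0444−1.25) = ln(0.03552)/-1.206 = -3.338/-1.206 = 2.77 s.

2.77 s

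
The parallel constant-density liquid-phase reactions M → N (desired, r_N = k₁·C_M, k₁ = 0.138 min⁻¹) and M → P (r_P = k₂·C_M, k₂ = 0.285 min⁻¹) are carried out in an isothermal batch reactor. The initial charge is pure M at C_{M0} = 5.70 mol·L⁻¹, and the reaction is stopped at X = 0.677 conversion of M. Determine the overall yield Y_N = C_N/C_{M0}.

0.221

C_M = C_{M0}(1−X) = 1.841 mol·L⁻¹.
Both paths are first order in M, so the instantaneous fraction to N is constant: dC_N/d(−C_M) = k₁/(k₁+k₂) = 0.3262.
C_N = 0.3262·(C_{M0}−C_M) = 0.3262×3.859 = 1.26 mol·L⁻¹.
Y_N = C_N/C_{M0} = 1.259/5.70 = 0.221.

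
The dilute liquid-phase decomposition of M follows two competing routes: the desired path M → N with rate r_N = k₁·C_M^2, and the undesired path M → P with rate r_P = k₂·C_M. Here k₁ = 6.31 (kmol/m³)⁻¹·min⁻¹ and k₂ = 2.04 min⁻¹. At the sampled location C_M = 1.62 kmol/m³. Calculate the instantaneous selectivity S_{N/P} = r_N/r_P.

S_{N/P} = r_N/r_P = (k₁·C_M^2)/(k₂·C_M) = (k₁/k₂)·C_M.
= (6.31×1.620^2) / (2.04×1.620) = 16.56/3.305 = 5.01.

5.01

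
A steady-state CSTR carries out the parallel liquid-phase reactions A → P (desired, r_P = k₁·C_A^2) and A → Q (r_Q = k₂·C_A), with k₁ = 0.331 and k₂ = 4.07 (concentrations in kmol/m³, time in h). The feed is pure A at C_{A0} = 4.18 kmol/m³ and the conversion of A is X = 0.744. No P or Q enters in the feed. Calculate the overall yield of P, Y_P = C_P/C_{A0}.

0.0596

Exit C_A = C_{A0}(1−X) = 4.18×0.256 = 1.070 kmol/m³.
In a CSTR the entire volume is at exit conditions, so r_P = 0.331×1.070^2 = 0.3790 and r_Q = 4.07×1.070 = 4.355.
Fraction of consumed A going to P: r_P/(r_P+r_Q) = 0.08006.
C_P = 0.08006·C_{A0}·X = 0.08006×4.18×0.744 = 0.249 kmol/m³; Y_P = C_P/C_{A0} = 0.0596.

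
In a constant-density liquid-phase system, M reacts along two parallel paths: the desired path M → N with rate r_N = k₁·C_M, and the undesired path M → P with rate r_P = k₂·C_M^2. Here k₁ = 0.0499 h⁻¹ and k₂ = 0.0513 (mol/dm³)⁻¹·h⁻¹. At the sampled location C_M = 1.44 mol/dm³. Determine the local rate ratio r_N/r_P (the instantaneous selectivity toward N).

0.675

S_{N/P} = r_N/r_P = (k₁·C_M)/(k₂·C_M^2) = (k₁/k₂)·C_M⁻¹.
= (0.0499×1.440) / (0.0513×1.440^2) = 0.07186/0.1064 = 0.675.
The undesired path is higher order in M, so low C_M (CSTR or dilute feed) favours N.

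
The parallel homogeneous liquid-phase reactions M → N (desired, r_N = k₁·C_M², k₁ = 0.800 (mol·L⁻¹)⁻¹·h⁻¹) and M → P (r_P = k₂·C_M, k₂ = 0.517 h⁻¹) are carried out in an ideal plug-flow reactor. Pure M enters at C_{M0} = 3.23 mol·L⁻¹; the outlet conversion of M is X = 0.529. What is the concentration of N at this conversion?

1.33 mol·L⁻¹

C_M = C_{M0}(1−X) = 1.521 mol·L⁻¹.
Along a PFR/batch, dC_P/dC_M = −r_P/(r_N+r_P) = −k₂/(k₂+k₁·C_M).
Integrating from C_{M0} to C_M: C_P = (0.517/0.800)·ln[(0.517+0.800·3.23)/(0.517+0.800·1.52)] = 0.6462·ln(3.101/1.734) = 0.3756 mol·L⁻¹.
Then C_N = (C_{M0}−C_M) − C_P = 1.709 − 0.3756 = 1.333 mol·L⁻¹.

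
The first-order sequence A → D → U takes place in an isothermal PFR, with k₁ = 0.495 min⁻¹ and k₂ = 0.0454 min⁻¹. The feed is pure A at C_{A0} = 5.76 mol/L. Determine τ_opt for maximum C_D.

5.31 min

The intermediate peaks when r₁ = r₂, i.e. k₁e^(−k₁τ) = k₂e^(−k₂τ), giving τ_opt = ln(k₂/k₁)/(k₂−k₁).
= ln(0.0454/0.495)/(0.0454−0.495) = ln(0.09172)/-0.4496 = -2.389/-0.4496 = 5.31 min.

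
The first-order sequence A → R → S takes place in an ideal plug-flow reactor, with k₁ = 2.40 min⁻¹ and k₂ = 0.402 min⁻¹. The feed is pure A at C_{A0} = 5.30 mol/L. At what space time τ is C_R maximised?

For first-order series the maximum of C_R occurs at τ_opt = ln(k₂/k₁)/(k₂−k₁).
= ln(0.402/2.40)/(0.402−2.40) = ln(0.1675)/-1.998 = -1.787/-1.998 = 0.894 min.

0.894 min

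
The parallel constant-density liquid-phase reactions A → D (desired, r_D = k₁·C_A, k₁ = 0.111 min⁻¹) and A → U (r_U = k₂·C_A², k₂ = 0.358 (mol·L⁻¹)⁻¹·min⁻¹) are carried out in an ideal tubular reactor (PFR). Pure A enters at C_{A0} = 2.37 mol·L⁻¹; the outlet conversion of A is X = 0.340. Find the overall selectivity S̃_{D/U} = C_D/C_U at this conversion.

0.160

C_A = C_{A0}(1−X) = 1.564 mol·L⁻¹.
Along a PFR/batch, dC_D/dC_A = −r_D/(r_D+r_U) = −k₁/(k₁+k₂·C_A).
Integrating from C_{A0} to C_A: C_D = (0.111/0.358)·ln[(0.111+0.358·2.37)/(0.111+0.358·1.56)] = 0.3101·ln(0.9595/0.6710) = 0.1109 mol·L⁻¹.
C_U = (C_{A0}−C_A)−C_D = 0.6949 mol·L⁻¹; S̃_{D/U} = 0.1109/0.6949 = 0.160.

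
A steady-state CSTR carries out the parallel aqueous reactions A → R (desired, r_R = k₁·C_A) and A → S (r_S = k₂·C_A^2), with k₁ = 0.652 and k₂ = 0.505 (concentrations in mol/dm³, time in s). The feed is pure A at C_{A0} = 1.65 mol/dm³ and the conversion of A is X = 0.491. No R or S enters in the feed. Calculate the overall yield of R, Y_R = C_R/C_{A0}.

0.297

Exit C_A = C_{A0}(1−X) = 1.65×0.509 = 0.8398 mol/dm³.
A CSTR operates uniformly at the exit composition, giving r_R = 0.5476 and r_S = 0.3562 (each k·C_A^n at C_A = 0.8398).
Fraction of consumed A going to R: r_R/(r_R+r_S) = 0.6059.
C_R = 0.6059·C_{A0}·X = 0.6059×1.65×0.491 = 0.491 mol/dm³; Y_R = C_R/C_{A0} = 0.297.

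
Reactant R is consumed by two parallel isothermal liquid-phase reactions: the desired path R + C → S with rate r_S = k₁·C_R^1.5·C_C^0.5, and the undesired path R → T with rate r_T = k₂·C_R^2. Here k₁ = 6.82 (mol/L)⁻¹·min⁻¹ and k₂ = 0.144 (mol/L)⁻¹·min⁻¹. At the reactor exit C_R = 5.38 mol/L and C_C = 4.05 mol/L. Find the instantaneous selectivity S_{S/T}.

41.1

S_{S/T} = r_S/r_T = (k₁·C_R^1.5·C_C^0.5)/(k₂·C_R^2) = (k₁/k₂)·C_R^-0.5·C_C^0.5.
= (6.82×5.380^1.5×4.050^0.5) / (0.144×5.380^2) = 171.3/4.168 = 41.1.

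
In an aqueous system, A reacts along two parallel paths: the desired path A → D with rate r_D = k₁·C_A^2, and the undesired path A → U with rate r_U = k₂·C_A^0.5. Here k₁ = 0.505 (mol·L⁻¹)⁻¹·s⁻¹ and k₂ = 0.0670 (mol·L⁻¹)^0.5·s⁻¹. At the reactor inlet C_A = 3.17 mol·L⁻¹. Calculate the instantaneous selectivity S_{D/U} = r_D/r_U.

S_{D/U} = r_D/r_U = (k₁·C_A^2)/(k₂·C_A^0.5) = (k₁/k₂)·C_A^1.5.
= (0.505×3.170^2) / (0.0670×3.170^0.5) = 5.075/0.1193 = 42.5.
Since the desired path is higher order in A, keeping C_A high (PFR or concentrated feed) favours D.

42.5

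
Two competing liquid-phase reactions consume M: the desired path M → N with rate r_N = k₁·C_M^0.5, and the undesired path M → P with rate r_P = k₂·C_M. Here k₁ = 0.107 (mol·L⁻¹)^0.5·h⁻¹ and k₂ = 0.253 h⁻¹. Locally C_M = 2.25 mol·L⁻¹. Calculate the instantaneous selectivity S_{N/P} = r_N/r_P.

S_{N/P} = r_N/r_P = (k₁·C_M^0.5)/(k₂·C_M) = (k₁/k₂)·C_M^-0.5.
= (0.107×2.250^0.5) / (0.253×2.250) = 0.1605/0.5693 = 0.282.

0.282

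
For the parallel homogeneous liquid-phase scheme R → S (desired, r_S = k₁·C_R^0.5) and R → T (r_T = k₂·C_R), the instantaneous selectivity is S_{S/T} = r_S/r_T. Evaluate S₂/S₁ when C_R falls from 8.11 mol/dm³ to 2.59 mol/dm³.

S_{S/T} = (k₁/k₂)·C_R^-0.5, so S₂/S₁ = (C_{R,2}/C_{R,1})^-0.5.
= (2.59/8.11)^(-0.5) = (0.3194)^(-0.5) = 1.77.

1.77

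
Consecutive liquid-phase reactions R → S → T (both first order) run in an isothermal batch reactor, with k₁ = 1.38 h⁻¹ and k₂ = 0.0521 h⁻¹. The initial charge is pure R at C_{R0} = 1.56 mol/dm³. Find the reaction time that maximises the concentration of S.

Setting dC_S/dt = 0 gives t_opt = ln(k₂/k₁)/(k₂−k₁).
= ln(0.0521/1.38)/(0.0521−1.38) = ln(0.03775)/-1.328 = -3.277/-1.328 = 2.47 h.

2.47 h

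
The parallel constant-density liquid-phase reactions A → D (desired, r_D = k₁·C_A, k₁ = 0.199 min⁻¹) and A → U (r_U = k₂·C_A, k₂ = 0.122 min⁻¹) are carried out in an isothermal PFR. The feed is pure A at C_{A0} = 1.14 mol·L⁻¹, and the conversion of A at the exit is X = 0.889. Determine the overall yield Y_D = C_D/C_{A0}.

0.551

C_A = C_{A0}(1−X) = 0.1265 mol·L⁻¹.
Both paths are first order in A, so the instantaneous fraction to D is constant: dC_D/d(−C_A) = k₁/(k₁+k₂) = 0.6199.
C_D = 0.6199·(C_{A0}−C_A) = 0.6199×1.013 = 0.628 mol·L⁻¹.
Y_D = C_D/C_{A0} = 0.6283/1.14 = 0.551.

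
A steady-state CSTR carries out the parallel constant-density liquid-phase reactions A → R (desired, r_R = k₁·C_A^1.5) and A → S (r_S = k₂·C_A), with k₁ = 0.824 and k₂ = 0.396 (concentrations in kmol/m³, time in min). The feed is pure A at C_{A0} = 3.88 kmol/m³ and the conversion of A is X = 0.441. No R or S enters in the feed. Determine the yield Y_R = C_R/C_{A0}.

Exit C_A = C_{A0}(1−X) = 3.88×0.559 = 2.169 kmol/m³.
Rates in a CSTR are evaluated at the outlet concentration: r_R = 0.824×2.169^1.5 = 2.632, r_S = 0.396×2.169 = 0.8589.
Fraction of consumed A going to R: r_R/(r_R+r_S) = 0.7540.
C_R = 0.7540·C_{A0}·X = 0.7540×3.88×0.441 = 1.29 kmol/m³; Y_R = C_R/C_{A0} = 0.332.

0.332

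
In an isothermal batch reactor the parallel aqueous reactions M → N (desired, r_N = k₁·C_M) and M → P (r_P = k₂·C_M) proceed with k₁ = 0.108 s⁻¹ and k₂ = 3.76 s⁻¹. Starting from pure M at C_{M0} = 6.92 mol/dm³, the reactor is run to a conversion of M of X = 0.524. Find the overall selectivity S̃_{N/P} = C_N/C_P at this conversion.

0.0287

C_M = C_{M0}(1−X) = 3.294 mol/dm³.
Both paths are first order in M, so the instantaneous fraction to N is constant: dC_N/d(−C_M) = k₁/(k₁+k₂) = 0.02792.
C_N = 0.02792·(C_{M0}−C_M) = 0.02792×3.626 = 0.101 mol/dm³.
C_P = (C_{M0}−C_M)−C_N = 3.525 mol/dm³; S̃_{N/P} = 0.1012/3.525 = 0.0287.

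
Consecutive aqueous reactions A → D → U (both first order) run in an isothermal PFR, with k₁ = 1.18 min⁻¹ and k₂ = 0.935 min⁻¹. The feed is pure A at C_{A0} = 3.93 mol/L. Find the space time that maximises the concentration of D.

For first-order series the maximum of C_D occurs at τ_opt = ln(k₂/k₁)/(k₂−k₁).
= ln(0.935/1.18)/(0.935−1.18) = ln(0.7924)/-0.2450 = -0.2327/-0.2450 = 0.950 min.

0.950 min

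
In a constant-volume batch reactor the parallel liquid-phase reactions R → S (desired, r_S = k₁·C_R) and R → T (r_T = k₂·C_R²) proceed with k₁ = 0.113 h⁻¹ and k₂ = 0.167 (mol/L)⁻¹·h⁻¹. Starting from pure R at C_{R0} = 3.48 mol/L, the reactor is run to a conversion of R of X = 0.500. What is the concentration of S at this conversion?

C_R = C_{R0}(1−X) = 1.740 mol/L.
Along a PFR/batch, dC_S/dC_R = −r_S/(r_S+r_T) = −k₁/(k₁+k₂·C_R).
Integrating from C_{R0} to C_R: C_S = (0.113/0.167)·ln[(0.113+0.167·3.48)/(0.113+0.167·1.74)] = 0.6766·ln(0.6942/0.4036) = 0.3670 mol/L.

0.367 mol/L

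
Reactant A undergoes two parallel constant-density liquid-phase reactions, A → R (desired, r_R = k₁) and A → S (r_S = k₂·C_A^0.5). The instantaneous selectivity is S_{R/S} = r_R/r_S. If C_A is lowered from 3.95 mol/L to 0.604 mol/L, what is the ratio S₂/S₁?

S_{R/S} = (k₁/k₂)·C_A^-0.5, so S₂/S₁ = (C_{A,2}/C_{A,1})^-0.5.
= (0.604/3.95)^(-0.5) = (0.1529)^(-0.5) = 2.56.

2.56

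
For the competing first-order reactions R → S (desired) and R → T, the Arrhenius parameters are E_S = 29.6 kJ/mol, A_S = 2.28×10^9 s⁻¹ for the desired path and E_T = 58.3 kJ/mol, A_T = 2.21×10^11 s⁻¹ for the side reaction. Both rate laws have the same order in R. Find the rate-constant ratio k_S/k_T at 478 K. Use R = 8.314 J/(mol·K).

Since both paths have the same order in R, the concentration cancels and S_{S/T} = k_S/k_T = (A_S/A_T)·exp[(E_T−E_S)/(RT)].
(E_T−E_S)/(RT) = (58.3−29.6)×10³/(8.314×478) = 28700/3974 = 7.222.
k_S/k_T = (2.28×10^9/2.21×10^11)·exp(7.222) = 0.01032 × 1369 = 14.1.

14.1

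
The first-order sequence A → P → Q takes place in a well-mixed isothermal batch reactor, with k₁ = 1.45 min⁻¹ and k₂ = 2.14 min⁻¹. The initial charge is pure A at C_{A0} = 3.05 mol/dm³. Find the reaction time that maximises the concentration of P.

The intermediate peaks when r₁ = r₂, i.e. k₁e^(−k₁t) = k₂e^(−k₂t), giving t_opt = ln(k₂/k₁)/(k₂−k₁).
= ln(2.14/1.45)/(2.14−1.45) = ln(1.476)/0.6900 = 0.3892/0.6900 = 0.564 min.

0.564 min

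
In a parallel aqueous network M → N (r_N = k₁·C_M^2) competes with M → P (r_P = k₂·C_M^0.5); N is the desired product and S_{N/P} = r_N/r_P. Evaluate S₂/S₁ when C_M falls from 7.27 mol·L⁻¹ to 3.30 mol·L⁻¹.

S_{N/P} = (k₁/k₂)·C_M^1.5, so S₂/S₁ = (C_{M,2}/C_{M,1})^1.5.
= (3.30/7.27)^1.5 = (0.4539)^1.5 = 0.306.

0.306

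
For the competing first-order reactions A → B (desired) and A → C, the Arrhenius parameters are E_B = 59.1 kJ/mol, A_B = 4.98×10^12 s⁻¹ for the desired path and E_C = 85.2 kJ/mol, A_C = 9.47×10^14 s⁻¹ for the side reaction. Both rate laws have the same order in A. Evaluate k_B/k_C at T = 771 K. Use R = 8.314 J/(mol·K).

0.308

With equal orders, S_{B/C} = k_B/k_C = (A_B/A_C)·exp[(E_C−E_B)/(RT)].
(E_C−E_B)/(RT) = (85.2−59.1)×10³/(8.314×771) = 26100/6410 = 4.072.
k_B/k_C = (4.98×10^12/9.47×10^14)·exp(4.072) = 0.005259 × 58.66 = 0.308.
Since E_B < E_C, lowering the temperature improves selectivity toward B.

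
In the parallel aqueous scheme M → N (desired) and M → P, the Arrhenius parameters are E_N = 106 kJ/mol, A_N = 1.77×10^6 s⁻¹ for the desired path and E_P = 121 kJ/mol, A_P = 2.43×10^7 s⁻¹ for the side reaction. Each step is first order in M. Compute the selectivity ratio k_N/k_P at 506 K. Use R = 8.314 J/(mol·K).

2.58

k_N/k_P = (A_N/A_P)·exp[−(E_N−E_P)/(RT)] = (A_N/A_P)·exp[(E_P−E_N)/(RT)].
(E_P−E_N)/(RT) = (121−106)×10³/(8.314×506) = 15000/4207 = 3.566.
k_N/k_P = (1.77×10^6/2.43×10^7)·exp(3.566) = 0.07284 × 35.36 = 2.58.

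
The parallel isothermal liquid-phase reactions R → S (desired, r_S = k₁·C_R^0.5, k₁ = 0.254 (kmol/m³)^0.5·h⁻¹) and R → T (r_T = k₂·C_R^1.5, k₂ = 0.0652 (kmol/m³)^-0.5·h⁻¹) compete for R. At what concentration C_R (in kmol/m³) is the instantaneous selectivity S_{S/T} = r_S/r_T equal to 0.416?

S_{S/T} = (k₁/k₂)·C_R⁻¹ ⇒ C_R = (S·k₂/k₁)^(-1).
= (0.416×0.0652/0.254)^(-1) = (0.1068)^(-1) = 9.36 kmol/m³.

9.36 kmol/m³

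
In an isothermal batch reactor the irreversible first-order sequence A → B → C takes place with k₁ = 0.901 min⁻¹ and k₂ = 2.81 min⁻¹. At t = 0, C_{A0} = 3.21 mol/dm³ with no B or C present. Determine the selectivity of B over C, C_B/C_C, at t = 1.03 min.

The intermediate concentration in a first-order A→B→C sequence is C_B = k₁C_{A0}(e^(−k₁t) − e^(−k₂t))/(k₂−k₁).
e^(−k₁t) = e^(−0.901×1.03) = e^(−0.9280) = 0.3953; e^(−k₂t) = e^(−2.894) = 0.05534.
C_B = 0.901×3.21/(2.81−0.901) × (0.3953−0.05534) = 1.515×0.3400 = 0.5151 mol/dm³.
C_A = C_{A0}e^(−k₁t) = 1.269 mol/dm³, so C_C = C_{A0}−C_A−C_B = 1.426 mol/dm³; C_B/C_C = 0.361.

0.361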